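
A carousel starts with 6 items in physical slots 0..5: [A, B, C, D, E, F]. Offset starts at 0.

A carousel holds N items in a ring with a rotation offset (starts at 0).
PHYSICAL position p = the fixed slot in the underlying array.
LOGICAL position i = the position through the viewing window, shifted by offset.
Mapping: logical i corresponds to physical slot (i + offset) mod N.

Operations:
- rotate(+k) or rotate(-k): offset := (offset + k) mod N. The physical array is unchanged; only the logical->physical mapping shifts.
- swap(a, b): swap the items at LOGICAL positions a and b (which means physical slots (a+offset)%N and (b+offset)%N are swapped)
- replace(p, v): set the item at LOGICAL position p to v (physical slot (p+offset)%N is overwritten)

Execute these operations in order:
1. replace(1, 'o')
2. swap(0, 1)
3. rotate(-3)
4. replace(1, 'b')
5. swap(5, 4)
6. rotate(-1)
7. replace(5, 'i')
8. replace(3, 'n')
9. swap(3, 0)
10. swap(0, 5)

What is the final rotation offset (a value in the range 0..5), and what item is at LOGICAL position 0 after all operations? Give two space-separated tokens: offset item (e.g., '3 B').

Answer: 2 i

Derivation:
After op 1 (replace(1, 'o')): offset=0, physical=[A,o,C,D,E,F], logical=[A,o,C,D,E,F]
After op 2 (swap(0, 1)): offset=0, physical=[o,A,C,D,E,F], logical=[o,A,C,D,E,F]
After op 3 (rotate(-3)): offset=3, physical=[o,A,C,D,E,F], logical=[D,E,F,o,A,C]
After op 4 (replace(1, 'b')): offset=3, physical=[o,A,C,D,b,F], logical=[D,b,F,o,A,C]
After op 5 (swap(5, 4)): offset=3, physical=[o,C,A,D,b,F], logical=[D,b,F,o,C,A]
After op 6 (rotate(-1)): offset=2, physical=[o,C,A,D,b,F], logical=[A,D,b,F,o,C]
After op 7 (replace(5, 'i')): offset=2, physical=[o,i,A,D,b,F], logical=[A,D,b,F,o,i]
After op 8 (replace(3, 'n')): offset=2, physical=[o,i,A,D,b,n], logical=[A,D,b,n,o,i]
After op 9 (swap(3, 0)): offset=2, physical=[o,i,n,D,b,A], logical=[n,D,b,A,o,i]
After op 10 (swap(0, 5)): offset=2, physical=[o,n,i,D,b,A], logical=[i,D,b,A,o,n]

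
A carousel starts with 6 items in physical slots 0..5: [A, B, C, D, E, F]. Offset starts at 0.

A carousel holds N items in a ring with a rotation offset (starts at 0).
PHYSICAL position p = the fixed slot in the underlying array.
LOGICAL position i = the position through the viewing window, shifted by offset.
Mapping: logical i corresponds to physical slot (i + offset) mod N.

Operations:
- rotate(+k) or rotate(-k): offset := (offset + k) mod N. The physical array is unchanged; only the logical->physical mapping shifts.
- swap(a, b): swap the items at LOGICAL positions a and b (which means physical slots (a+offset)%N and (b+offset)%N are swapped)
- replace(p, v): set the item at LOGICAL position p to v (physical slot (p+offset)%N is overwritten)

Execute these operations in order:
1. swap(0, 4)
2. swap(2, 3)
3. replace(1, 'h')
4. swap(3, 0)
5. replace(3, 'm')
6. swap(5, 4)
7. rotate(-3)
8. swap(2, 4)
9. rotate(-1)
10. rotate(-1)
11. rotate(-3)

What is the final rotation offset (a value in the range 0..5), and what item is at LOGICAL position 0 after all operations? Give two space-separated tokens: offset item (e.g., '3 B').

Answer: 4 F

Derivation:
After op 1 (swap(0, 4)): offset=0, physical=[E,B,C,D,A,F], logical=[E,B,C,D,A,F]
After op 2 (swap(2, 3)): offset=0, physical=[E,B,D,C,A,F], logical=[E,B,D,C,A,F]
After op 3 (replace(1, 'h')): offset=0, physical=[E,h,D,C,A,F], logical=[E,h,D,C,A,F]
After op 4 (swap(3, 0)): offset=0, physical=[C,h,D,E,A,F], logical=[C,h,D,E,A,F]
After op 5 (replace(3, 'm')): offset=0, physical=[C,h,D,m,A,F], logical=[C,h,D,m,A,F]
After op 6 (swap(5, 4)): offset=0, physical=[C,h,D,m,F,A], logical=[C,h,D,m,F,A]
After op 7 (rotate(-3)): offset=3, physical=[C,h,D,m,F,A], logical=[m,F,A,C,h,D]
After op 8 (swap(2, 4)): offset=3, physical=[C,A,D,m,F,h], logical=[m,F,h,C,A,D]
After op 9 (rotate(-1)): offset=2, physical=[C,A,D,m,F,h], logical=[D,m,F,h,C,A]
After op 10 (rotate(-1)): offset=1, physical=[C,A,D,m,F,h], logical=[A,D,m,F,h,C]
After op 11 (rotate(-3)): offset=4, physical=[C,A,D,m,F,h], logical=[F,h,C,A,D,m]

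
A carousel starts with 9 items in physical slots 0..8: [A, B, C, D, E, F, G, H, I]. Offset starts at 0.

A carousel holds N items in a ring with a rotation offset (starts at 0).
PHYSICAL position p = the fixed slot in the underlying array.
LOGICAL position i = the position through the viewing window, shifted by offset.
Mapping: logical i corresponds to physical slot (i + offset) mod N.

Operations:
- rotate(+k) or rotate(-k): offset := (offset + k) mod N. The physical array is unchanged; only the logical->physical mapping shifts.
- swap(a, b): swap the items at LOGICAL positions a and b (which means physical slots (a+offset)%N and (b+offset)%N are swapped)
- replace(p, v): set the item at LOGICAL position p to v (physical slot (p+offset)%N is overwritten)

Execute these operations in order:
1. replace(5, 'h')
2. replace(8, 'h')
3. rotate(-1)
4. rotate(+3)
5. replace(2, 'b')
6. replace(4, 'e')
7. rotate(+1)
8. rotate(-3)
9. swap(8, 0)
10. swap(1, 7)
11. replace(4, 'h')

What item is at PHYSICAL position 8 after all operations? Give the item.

After op 1 (replace(5, 'h')): offset=0, physical=[A,B,C,D,E,h,G,H,I], logical=[A,B,C,D,E,h,G,H,I]
After op 2 (replace(8, 'h')): offset=0, physical=[A,B,C,D,E,h,G,H,h], logical=[A,B,C,D,E,h,G,H,h]
After op 3 (rotate(-1)): offset=8, physical=[A,B,C,D,E,h,G,H,h], logical=[h,A,B,C,D,E,h,G,H]
After op 4 (rotate(+3)): offset=2, physical=[A,B,C,D,E,h,G,H,h], logical=[C,D,E,h,G,H,h,A,B]
After op 5 (replace(2, 'b')): offset=2, physical=[A,B,C,D,b,h,G,H,h], logical=[C,D,b,h,G,H,h,A,B]
After op 6 (replace(4, 'e')): offset=2, physical=[A,B,C,D,b,h,e,H,h], logical=[C,D,b,h,e,H,h,A,B]
After op 7 (rotate(+1)): offset=3, physical=[A,B,C,D,b,h,e,H,h], logical=[D,b,h,e,H,h,A,B,C]
After op 8 (rotate(-3)): offset=0, physical=[A,B,C,D,b,h,e,H,h], logical=[A,B,C,D,b,h,e,H,h]
After op 9 (swap(8, 0)): offset=0, physical=[h,B,C,D,b,h,e,H,A], logical=[h,B,C,D,b,h,e,H,A]
After op 10 (swap(1, 7)): offset=0, physical=[h,H,C,D,b,h,e,B,A], logical=[h,H,C,D,b,h,e,B,A]
After op 11 (replace(4, 'h')): offset=0, physical=[h,H,C,D,h,h,e,B,A], logical=[h,H,C,D,h,h,e,B,A]

Answer: A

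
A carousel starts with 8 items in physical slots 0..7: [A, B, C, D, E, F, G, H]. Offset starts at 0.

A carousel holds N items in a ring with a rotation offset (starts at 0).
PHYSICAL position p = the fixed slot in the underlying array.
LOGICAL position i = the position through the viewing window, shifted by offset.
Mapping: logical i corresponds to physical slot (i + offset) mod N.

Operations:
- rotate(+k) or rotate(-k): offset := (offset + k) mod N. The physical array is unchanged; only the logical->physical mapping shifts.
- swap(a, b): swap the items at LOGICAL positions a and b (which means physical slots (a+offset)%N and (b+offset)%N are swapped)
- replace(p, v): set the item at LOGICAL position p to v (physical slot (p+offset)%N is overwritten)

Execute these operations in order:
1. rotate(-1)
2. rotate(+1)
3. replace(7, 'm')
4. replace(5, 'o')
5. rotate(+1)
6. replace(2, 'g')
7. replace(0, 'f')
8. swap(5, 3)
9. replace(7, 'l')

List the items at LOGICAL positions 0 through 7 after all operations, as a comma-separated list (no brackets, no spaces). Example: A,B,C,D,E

After op 1 (rotate(-1)): offset=7, physical=[A,B,C,D,E,F,G,H], logical=[H,A,B,C,D,E,F,G]
After op 2 (rotate(+1)): offset=0, physical=[A,B,C,D,E,F,G,H], logical=[A,B,C,D,E,F,G,H]
After op 3 (replace(7, 'm')): offset=0, physical=[A,B,C,D,E,F,G,m], logical=[A,B,C,D,E,F,G,m]
After op 4 (replace(5, 'o')): offset=0, physical=[A,B,C,D,E,o,G,m], logical=[A,B,C,D,E,o,G,m]
After op 5 (rotate(+1)): offset=1, physical=[A,B,C,D,E,o,G,m], logical=[B,C,D,E,o,G,m,A]
After op 6 (replace(2, 'g')): offset=1, physical=[A,B,C,g,E,o,G,m], logical=[B,C,g,E,o,G,m,A]
After op 7 (replace(0, 'f')): offset=1, physical=[A,f,C,g,E,o,G,m], logical=[f,C,g,E,o,G,m,A]
After op 8 (swap(5, 3)): offset=1, physical=[A,f,C,g,G,o,E,m], logical=[f,C,g,G,o,E,m,A]
After op 9 (replace(7, 'l')): offset=1, physical=[l,f,C,g,G,o,E,m], logical=[f,C,g,G,o,E,m,l]

Answer: f,C,g,G,o,E,m,l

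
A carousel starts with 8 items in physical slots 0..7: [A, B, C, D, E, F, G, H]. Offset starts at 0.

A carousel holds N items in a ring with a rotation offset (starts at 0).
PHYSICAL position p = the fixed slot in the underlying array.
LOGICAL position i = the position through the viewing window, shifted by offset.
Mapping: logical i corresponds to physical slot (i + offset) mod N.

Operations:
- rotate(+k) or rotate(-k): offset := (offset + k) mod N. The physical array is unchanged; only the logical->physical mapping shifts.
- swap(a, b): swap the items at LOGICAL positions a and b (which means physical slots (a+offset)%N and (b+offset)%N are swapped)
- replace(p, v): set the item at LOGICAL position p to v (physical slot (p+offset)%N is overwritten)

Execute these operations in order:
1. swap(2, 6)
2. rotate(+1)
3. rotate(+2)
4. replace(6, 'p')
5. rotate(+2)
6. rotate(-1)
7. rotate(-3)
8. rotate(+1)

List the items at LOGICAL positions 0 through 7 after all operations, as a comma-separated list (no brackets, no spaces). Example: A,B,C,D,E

After op 1 (swap(2, 6)): offset=0, physical=[A,B,G,D,E,F,C,H], logical=[A,B,G,D,E,F,C,H]
After op 2 (rotate(+1)): offset=1, physical=[A,B,G,D,E,F,C,H], logical=[B,G,D,E,F,C,H,A]
After op 3 (rotate(+2)): offset=3, physical=[A,B,G,D,E,F,C,H], logical=[D,E,F,C,H,A,B,G]
After op 4 (replace(6, 'p')): offset=3, physical=[A,p,G,D,E,F,C,H], logical=[D,E,F,C,H,A,p,G]
After op 5 (rotate(+2)): offset=5, physical=[A,p,G,D,E,F,C,H], logical=[F,C,H,A,p,G,D,E]
After op 6 (rotate(-1)): offset=4, physical=[A,p,G,D,E,F,C,H], logical=[E,F,C,H,A,p,G,D]
After op 7 (rotate(-3)): offset=1, physical=[A,p,G,D,E,F,C,H], logical=[p,G,D,E,F,C,H,A]
After op 8 (rotate(+1)): offset=2, physical=[A,p,G,D,E,F,C,H], logical=[G,D,E,F,C,H,A,p]

Answer: G,D,E,F,C,H,A,p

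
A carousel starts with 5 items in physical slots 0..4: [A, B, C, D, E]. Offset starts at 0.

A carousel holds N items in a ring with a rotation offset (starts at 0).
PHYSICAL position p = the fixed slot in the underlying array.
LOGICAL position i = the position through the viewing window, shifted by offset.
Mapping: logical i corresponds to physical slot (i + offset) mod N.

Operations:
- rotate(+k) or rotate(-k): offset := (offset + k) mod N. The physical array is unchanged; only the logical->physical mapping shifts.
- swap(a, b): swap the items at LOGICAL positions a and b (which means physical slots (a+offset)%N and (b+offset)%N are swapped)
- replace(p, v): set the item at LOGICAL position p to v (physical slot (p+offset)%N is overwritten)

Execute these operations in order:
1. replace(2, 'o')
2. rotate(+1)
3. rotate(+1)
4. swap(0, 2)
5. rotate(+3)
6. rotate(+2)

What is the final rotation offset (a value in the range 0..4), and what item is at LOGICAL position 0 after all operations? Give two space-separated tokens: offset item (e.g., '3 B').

After op 1 (replace(2, 'o')): offset=0, physical=[A,B,o,D,E], logical=[A,B,o,D,E]
After op 2 (rotate(+1)): offset=1, physical=[A,B,o,D,E], logical=[B,o,D,E,A]
After op 3 (rotate(+1)): offset=2, physical=[A,B,o,D,E], logical=[o,D,E,A,B]
After op 4 (swap(0, 2)): offset=2, physical=[A,B,E,D,o], logical=[E,D,o,A,B]
After op 5 (rotate(+3)): offset=0, physical=[A,B,E,D,o], logical=[A,B,E,D,o]
After op 6 (rotate(+2)): offset=2, physical=[A,B,E,D,o], logical=[E,D,o,A,B]

Answer: 2 E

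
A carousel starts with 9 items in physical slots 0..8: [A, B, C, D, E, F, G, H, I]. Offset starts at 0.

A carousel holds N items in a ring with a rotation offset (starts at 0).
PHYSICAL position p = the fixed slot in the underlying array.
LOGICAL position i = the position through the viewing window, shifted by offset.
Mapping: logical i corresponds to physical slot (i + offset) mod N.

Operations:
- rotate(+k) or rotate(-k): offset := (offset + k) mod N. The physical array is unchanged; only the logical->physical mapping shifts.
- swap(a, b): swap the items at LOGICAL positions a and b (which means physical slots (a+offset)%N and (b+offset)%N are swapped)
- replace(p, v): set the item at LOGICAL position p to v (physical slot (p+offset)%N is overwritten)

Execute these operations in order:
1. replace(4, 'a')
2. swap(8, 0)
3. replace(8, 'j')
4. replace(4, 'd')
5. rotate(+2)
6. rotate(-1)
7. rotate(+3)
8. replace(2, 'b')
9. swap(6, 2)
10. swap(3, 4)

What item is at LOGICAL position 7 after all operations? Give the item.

After op 1 (replace(4, 'a')): offset=0, physical=[A,B,C,D,a,F,G,H,I], logical=[A,B,C,D,a,F,G,H,I]
After op 2 (swap(8, 0)): offset=0, physical=[I,B,C,D,a,F,G,H,A], logical=[I,B,C,D,a,F,G,H,A]
After op 3 (replace(8, 'j')): offset=0, physical=[I,B,C,D,a,F,G,H,j], logical=[I,B,C,D,a,F,G,H,j]
After op 4 (replace(4, 'd')): offset=0, physical=[I,B,C,D,d,F,G,H,j], logical=[I,B,C,D,d,F,G,H,j]
After op 5 (rotate(+2)): offset=2, physical=[I,B,C,D,d,F,G,H,j], logical=[C,D,d,F,G,H,j,I,B]
After op 6 (rotate(-1)): offset=1, physical=[I,B,C,D,d,F,G,H,j], logical=[B,C,D,d,F,G,H,j,I]
After op 7 (rotate(+3)): offset=4, physical=[I,B,C,D,d,F,G,H,j], logical=[d,F,G,H,j,I,B,C,D]
After op 8 (replace(2, 'b')): offset=4, physical=[I,B,C,D,d,F,b,H,j], logical=[d,F,b,H,j,I,B,C,D]
After op 9 (swap(6, 2)): offset=4, physical=[I,b,C,D,d,F,B,H,j], logical=[d,F,B,H,j,I,b,C,D]
After op 10 (swap(3, 4)): offset=4, physical=[I,b,C,D,d,F,B,j,H], logical=[d,F,B,j,H,I,b,C,D]

Answer: C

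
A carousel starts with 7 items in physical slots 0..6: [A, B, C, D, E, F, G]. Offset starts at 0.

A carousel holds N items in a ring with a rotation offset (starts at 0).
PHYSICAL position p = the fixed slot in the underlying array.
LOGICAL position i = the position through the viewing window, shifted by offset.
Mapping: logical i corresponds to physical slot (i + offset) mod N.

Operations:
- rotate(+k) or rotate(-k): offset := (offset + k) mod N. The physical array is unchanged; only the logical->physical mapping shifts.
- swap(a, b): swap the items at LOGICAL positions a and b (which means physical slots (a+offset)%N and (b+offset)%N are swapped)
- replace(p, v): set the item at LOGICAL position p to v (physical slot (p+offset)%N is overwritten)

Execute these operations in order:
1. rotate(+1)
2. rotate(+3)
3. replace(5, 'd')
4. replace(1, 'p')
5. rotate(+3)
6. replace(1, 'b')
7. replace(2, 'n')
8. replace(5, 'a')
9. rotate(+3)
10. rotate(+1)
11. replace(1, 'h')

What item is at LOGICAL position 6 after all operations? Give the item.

Answer: D

Derivation:
After op 1 (rotate(+1)): offset=1, physical=[A,B,C,D,E,F,G], logical=[B,C,D,E,F,G,A]
After op 2 (rotate(+3)): offset=4, physical=[A,B,C,D,E,F,G], logical=[E,F,G,A,B,C,D]
After op 3 (replace(5, 'd')): offset=4, physical=[A,B,d,D,E,F,G], logical=[E,F,G,A,B,d,D]
After op 4 (replace(1, 'p')): offset=4, physical=[A,B,d,D,E,p,G], logical=[E,p,G,A,B,d,D]
After op 5 (rotate(+3)): offset=0, physical=[A,B,d,D,E,p,G], logical=[A,B,d,D,E,p,G]
After op 6 (replace(1, 'b')): offset=0, physical=[A,b,d,D,E,p,G], logical=[A,b,d,D,E,p,G]
After op 7 (replace(2, 'n')): offset=0, physical=[A,b,n,D,E,p,G], logical=[A,b,n,D,E,p,G]
After op 8 (replace(5, 'a')): offset=0, physical=[A,b,n,D,E,a,G], logical=[A,b,n,D,E,a,G]
After op 9 (rotate(+3)): offset=3, physical=[A,b,n,D,E,a,G], logical=[D,E,a,G,A,b,n]
After op 10 (rotate(+1)): offset=4, physical=[A,b,n,D,E,a,G], logical=[E,a,G,A,b,n,D]
After op 11 (replace(1, 'h')): offset=4, physical=[A,b,n,D,E,h,G], logical=[E,h,G,A,b,n,D]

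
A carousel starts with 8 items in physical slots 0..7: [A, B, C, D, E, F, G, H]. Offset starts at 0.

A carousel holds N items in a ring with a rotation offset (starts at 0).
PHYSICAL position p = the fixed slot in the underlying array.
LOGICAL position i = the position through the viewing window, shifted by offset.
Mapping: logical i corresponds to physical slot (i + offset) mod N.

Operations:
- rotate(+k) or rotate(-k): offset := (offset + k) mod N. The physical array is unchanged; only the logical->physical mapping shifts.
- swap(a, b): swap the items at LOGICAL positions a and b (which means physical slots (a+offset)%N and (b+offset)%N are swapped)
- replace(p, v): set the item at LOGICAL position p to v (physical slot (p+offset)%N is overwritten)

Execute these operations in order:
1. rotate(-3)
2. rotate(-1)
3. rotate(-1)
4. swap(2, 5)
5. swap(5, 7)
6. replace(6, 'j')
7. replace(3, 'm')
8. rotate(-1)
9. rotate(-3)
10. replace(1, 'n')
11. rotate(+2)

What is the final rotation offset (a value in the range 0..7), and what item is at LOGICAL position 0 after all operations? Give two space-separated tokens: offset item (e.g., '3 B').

After op 1 (rotate(-3)): offset=5, physical=[A,B,C,D,E,F,G,H], logical=[F,G,H,A,B,C,D,E]
After op 2 (rotate(-1)): offset=4, physical=[A,B,C,D,E,F,G,H], logical=[E,F,G,H,A,B,C,D]
After op 3 (rotate(-1)): offset=3, physical=[A,B,C,D,E,F,G,H], logical=[D,E,F,G,H,A,B,C]
After op 4 (swap(2, 5)): offset=3, physical=[F,B,C,D,E,A,G,H], logical=[D,E,A,G,H,F,B,C]
After op 5 (swap(5, 7)): offset=3, physical=[C,B,F,D,E,A,G,H], logical=[D,E,A,G,H,C,B,F]
After op 6 (replace(6, 'j')): offset=3, physical=[C,j,F,D,E,A,G,H], logical=[D,E,A,G,H,C,j,F]
After op 7 (replace(3, 'm')): offset=3, physical=[C,j,F,D,E,A,m,H], logical=[D,E,A,m,H,C,j,F]
After op 8 (rotate(-1)): offset=2, physical=[C,j,F,D,E,A,m,H], logical=[F,D,E,A,m,H,C,j]
After op 9 (rotate(-3)): offset=7, physical=[C,j,F,D,E,A,m,H], logical=[H,C,j,F,D,E,A,m]
After op 10 (replace(1, 'n')): offset=7, physical=[n,j,F,D,E,A,m,H], logical=[H,n,j,F,D,E,A,m]
After op 11 (rotate(+2)): offset=1, physical=[n,j,F,D,E,A,m,H], logical=[j,F,D,E,A,m,H,n]

Answer: 1 j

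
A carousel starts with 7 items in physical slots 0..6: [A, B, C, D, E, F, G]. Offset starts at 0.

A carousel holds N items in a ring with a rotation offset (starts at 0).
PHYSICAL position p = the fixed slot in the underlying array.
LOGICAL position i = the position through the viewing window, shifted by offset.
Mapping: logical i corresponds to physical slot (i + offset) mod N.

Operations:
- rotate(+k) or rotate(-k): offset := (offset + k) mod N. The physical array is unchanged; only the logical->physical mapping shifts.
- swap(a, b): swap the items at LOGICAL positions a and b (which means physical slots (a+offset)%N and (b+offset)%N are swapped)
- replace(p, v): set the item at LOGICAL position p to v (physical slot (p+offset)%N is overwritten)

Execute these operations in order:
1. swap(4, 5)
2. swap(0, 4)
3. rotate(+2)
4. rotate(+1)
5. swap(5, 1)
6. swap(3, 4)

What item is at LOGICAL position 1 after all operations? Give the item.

Answer: B

Derivation:
After op 1 (swap(4, 5)): offset=0, physical=[A,B,C,D,F,E,G], logical=[A,B,C,D,F,E,G]
After op 2 (swap(0, 4)): offset=0, physical=[F,B,C,D,A,E,G], logical=[F,B,C,D,A,E,G]
After op 3 (rotate(+2)): offset=2, physical=[F,B,C,D,A,E,G], logical=[C,D,A,E,G,F,B]
After op 4 (rotate(+1)): offset=3, physical=[F,B,C,D,A,E,G], logical=[D,A,E,G,F,B,C]
After op 5 (swap(5, 1)): offset=3, physical=[F,A,C,D,B,E,G], logical=[D,B,E,G,F,A,C]
After op 6 (swap(3, 4)): offset=3, physical=[G,A,C,D,B,E,F], logical=[D,B,E,F,G,A,C]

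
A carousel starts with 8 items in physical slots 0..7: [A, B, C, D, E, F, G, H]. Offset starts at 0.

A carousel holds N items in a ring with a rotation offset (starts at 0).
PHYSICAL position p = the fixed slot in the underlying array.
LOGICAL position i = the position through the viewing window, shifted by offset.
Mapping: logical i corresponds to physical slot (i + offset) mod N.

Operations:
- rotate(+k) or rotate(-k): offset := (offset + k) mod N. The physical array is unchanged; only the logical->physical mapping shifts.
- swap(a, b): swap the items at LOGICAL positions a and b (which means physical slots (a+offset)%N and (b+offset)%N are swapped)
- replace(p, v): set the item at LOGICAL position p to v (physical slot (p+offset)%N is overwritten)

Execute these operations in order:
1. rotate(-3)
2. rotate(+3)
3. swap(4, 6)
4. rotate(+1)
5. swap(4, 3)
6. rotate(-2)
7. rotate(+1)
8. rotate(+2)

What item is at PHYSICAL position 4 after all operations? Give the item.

Answer: F

Derivation:
After op 1 (rotate(-3)): offset=5, physical=[A,B,C,D,E,F,G,H], logical=[F,G,H,A,B,C,D,E]
After op 2 (rotate(+3)): offset=0, physical=[A,B,C,D,E,F,G,H], logical=[A,B,C,D,E,F,G,H]
After op 3 (swap(4, 6)): offset=0, physical=[A,B,C,D,G,F,E,H], logical=[A,B,C,D,G,F,E,H]
After op 4 (rotate(+1)): offset=1, physical=[A,B,C,D,G,F,E,H], logical=[B,C,D,G,F,E,H,A]
After op 5 (swap(4, 3)): offset=1, physical=[A,B,C,D,F,G,E,H], logical=[B,C,D,F,G,E,H,A]
After op 6 (rotate(-2)): offset=7, physical=[A,B,C,D,F,G,E,H], logical=[H,A,B,C,D,F,G,E]
After op 7 (rotate(+1)): offset=0, physical=[A,B,C,D,F,G,E,H], logical=[A,B,C,D,F,G,E,H]
After op 8 (rotate(+2)): offset=2, physical=[A,B,C,D,F,G,E,H], logical=[C,D,F,G,E,H,A,B]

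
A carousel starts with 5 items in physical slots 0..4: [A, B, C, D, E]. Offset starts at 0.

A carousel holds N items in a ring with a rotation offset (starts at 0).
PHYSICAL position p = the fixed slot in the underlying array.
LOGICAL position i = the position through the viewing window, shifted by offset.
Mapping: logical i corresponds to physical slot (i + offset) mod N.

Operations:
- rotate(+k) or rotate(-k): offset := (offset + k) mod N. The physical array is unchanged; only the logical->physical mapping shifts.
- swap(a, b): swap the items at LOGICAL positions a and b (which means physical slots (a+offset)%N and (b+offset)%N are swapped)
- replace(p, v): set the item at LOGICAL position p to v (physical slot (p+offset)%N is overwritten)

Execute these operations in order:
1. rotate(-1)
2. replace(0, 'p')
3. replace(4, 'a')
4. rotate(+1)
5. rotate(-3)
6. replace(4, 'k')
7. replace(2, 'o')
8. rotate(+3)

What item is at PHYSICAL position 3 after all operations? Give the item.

After op 1 (rotate(-1)): offset=4, physical=[A,B,C,D,E], logical=[E,A,B,C,D]
After op 2 (replace(0, 'p')): offset=4, physical=[A,B,C,D,p], logical=[p,A,B,C,D]
After op 3 (replace(4, 'a')): offset=4, physical=[A,B,C,a,p], logical=[p,A,B,C,a]
After op 4 (rotate(+1)): offset=0, physical=[A,B,C,a,p], logical=[A,B,C,a,p]
After op 5 (rotate(-3)): offset=2, physical=[A,B,C,a,p], logical=[C,a,p,A,B]
After op 6 (replace(4, 'k')): offset=2, physical=[A,k,C,a,p], logical=[C,a,p,A,k]
After op 7 (replace(2, 'o')): offset=2, physical=[A,k,C,a,o], logical=[C,a,o,A,k]
After op 8 (rotate(+3)): offset=0, physical=[A,k,C,a,o], logical=[A,k,C,a,o]

Answer: a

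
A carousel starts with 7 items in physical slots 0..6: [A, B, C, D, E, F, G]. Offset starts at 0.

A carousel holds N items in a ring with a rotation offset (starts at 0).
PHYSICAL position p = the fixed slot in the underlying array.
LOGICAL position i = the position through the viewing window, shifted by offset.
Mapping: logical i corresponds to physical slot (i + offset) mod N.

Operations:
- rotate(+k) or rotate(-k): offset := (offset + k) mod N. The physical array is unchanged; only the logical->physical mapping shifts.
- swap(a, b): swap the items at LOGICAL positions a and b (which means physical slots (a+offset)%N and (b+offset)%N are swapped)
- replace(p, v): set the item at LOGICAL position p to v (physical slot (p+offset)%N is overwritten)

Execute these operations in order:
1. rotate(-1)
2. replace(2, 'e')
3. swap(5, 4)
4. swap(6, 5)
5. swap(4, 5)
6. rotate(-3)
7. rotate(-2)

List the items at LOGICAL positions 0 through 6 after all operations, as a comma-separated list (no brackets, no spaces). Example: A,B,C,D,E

Answer: e,C,F,E,D,G,A

Derivation:
After op 1 (rotate(-1)): offset=6, physical=[A,B,C,D,E,F,G], logical=[G,A,B,C,D,E,F]
After op 2 (replace(2, 'e')): offset=6, physical=[A,e,C,D,E,F,G], logical=[G,A,e,C,D,E,F]
After op 3 (swap(5, 4)): offset=6, physical=[A,e,C,E,D,F,G], logical=[G,A,e,C,E,D,F]
After op 4 (swap(6, 5)): offset=6, physical=[A,e,C,E,F,D,G], logical=[G,A,e,C,E,F,D]
After op 5 (swap(4, 5)): offset=6, physical=[A,e,C,F,E,D,G], logical=[G,A,e,C,F,E,D]
After op 6 (rotate(-3)): offset=3, physical=[A,e,C,F,E,D,G], logical=[F,E,D,G,A,e,C]
After op 7 (rotate(-2)): offset=1, physical=[A,e,C,F,E,D,G], logical=[e,C,F,E,D,G,A]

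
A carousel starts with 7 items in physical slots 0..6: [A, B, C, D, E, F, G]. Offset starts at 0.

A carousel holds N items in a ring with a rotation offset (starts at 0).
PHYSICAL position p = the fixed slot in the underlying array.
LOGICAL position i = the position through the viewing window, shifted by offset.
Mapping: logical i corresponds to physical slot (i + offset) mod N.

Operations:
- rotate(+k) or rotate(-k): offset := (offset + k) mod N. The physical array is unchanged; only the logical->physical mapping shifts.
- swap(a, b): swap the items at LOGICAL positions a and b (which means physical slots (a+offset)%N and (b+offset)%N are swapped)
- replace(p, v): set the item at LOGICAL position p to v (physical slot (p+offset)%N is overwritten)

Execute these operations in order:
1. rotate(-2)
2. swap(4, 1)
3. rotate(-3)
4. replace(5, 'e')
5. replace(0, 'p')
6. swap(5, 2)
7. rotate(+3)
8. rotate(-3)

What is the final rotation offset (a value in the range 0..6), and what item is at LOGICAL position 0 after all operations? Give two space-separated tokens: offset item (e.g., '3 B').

After op 1 (rotate(-2)): offset=5, physical=[A,B,C,D,E,F,G], logical=[F,G,A,B,C,D,E]
After op 2 (swap(4, 1)): offset=5, physical=[A,B,G,D,E,F,C], logical=[F,C,A,B,G,D,E]
After op 3 (rotate(-3)): offset=2, physical=[A,B,G,D,E,F,C], logical=[G,D,E,F,C,A,B]
After op 4 (replace(5, 'e')): offset=2, physical=[e,B,G,D,E,F,C], logical=[G,D,E,F,C,e,B]
After op 5 (replace(0, 'p')): offset=2, physical=[e,B,p,D,E,F,C], logical=[p,D,E,F,C,e,B]
After op 6 (swap(5, 2)): offset=2, physical=[E,B,p,D,e,F,C], logical=[p,D,e,F,C,E,B]
After op 7 (rotate(+3)): offset=5, physical=[E,B,p,D,e,F,C], logical=[F,C,E,B,p,D,e]
After op 8 (rotate(-3)): offset=2, physical=[E,B,p,D,e,F,C], logical=[p,D,e,F,C,E,B]

Answer: 2 p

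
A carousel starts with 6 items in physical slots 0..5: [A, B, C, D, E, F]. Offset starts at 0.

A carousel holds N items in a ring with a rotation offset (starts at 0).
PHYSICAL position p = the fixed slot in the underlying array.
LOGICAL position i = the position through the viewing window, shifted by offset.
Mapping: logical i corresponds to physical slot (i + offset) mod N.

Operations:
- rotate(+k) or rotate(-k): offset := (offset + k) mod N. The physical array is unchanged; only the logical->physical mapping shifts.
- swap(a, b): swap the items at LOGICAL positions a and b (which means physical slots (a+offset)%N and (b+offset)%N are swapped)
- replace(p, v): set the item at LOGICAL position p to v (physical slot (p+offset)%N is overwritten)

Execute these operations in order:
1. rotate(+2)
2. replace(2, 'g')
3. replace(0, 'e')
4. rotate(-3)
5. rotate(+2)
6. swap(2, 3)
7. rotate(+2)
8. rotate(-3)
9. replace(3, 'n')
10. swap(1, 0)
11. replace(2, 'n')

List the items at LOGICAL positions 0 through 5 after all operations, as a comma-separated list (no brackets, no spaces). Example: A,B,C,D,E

Answer: B,A,n,n,D,F

Derivation:
After op 1 (rotate(+2)): offset=2, physical=[A,B,C,D,E,F], logical=[C,D,E,F,A,B]
After op 2 (replace(2, 'g')): offset=2, physical=[A,B,C,D,g,F], logical=[C,D,g,F,A,B]
After op 3 (replace(0, 'e')): offset=2, physical=[A,B,e,D,g,F], logical=[e,D,g,F,A,B]
After op 4 (rotate(-3)): offset=5, physical=[A,B,e,D,g,F], logical=[F,A,B,e,D,g]
After op 5 (rotate(+2)): offset=1, physical=[A,B,e,D,g,F], logical=[B,e,D,g,F,A]
After op 6 (swap(2, 3)): offset=1, physical=[A,B,e,g,D,F], logical=[B,e,g,D,F,A]
After op 7 (rotate(+2)): offset=3, physical=[A,B,e,g,D,F], logical=[g,D,F,A,B,e]
After op 8 (rotate(-3)): offset=0, physical=[A,B,e,g,D,F], logical=[A,B,e,g,D,F]
After op 9 (replace(3, 'n')): offset=0, physical=[A,B,e,n,D,F], logical=[A,B,e,n,D,F]
After op 10 (swap(1, 0)): offset=0, physical=[B,A,e,n,D,F], logical=[B,A,e,n,D,F]
After op 11 (replace(2, 'n')): offset=0, physical=[B,A,n,n,D,F], logical=[B,A,n,n,D,F]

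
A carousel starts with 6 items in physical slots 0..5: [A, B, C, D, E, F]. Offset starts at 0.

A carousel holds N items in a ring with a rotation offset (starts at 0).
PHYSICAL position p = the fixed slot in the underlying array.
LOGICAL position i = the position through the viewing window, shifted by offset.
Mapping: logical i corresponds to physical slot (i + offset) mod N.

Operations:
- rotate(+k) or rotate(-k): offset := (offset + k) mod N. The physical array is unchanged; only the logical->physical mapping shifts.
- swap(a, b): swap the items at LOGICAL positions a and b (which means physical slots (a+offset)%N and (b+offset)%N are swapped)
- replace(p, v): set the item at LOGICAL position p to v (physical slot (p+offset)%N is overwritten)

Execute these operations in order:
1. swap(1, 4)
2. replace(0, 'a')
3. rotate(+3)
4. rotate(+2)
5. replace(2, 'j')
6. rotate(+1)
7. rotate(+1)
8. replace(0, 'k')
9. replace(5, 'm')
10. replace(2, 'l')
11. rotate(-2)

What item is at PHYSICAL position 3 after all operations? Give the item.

Answer: l

Derivation:
After op 1 (swap(1, 4)): offset=0, physical=[A,E,C,D,B,F], logical=[A,E,C,D,B,F]
After op 2 (replace(0, 'a')): offset=0, physical=[a,E,C,D,B,F], logical=[a,E,C,D,B,F]
After op 3 (rotate(+3)): offset=3, physical=[a,E,C,D,B,F], logical=[D,B,F,a,E,C]
After op 4 (rotate(+2)): offset=5, physical=[a,E,C,D,B,F], logical=[F,a,E,C,D,B]
After op 5 (replace(2, 'j')): offset=5, physical=[a,j,C,D,B,F], logical=[F,a,j,C,D,B]
After op 6 (rotate(+1)): offset=0, physical=[a,j,C,D,B,F], logical=[a,j,C,D,B,F]
After op 7 (rotate(+1)): offset=1, physical=[a,j,C,D,B,F], logical=[j,C,D,B,F,a]
After op 8 (replace(0, 'k')): offset=1, physical=[a,k,C,D,B,F], logical=[k,C,D,B,F,a]
After op 9 (replace(5, 'm')): offset=1, physical=[m,k,C,D,B,F], logical=[k,C,D,B,F,m]
After op 10 (replace(2, 'l')): offset=1, physical=[m,k,C,l,B,F], logical=[k,C,l,B,F,m]
After op 11 (rotate(-2)): offset=5, physical=[m,k,C,l,B,F], logical=[F,m,k,C,l,B]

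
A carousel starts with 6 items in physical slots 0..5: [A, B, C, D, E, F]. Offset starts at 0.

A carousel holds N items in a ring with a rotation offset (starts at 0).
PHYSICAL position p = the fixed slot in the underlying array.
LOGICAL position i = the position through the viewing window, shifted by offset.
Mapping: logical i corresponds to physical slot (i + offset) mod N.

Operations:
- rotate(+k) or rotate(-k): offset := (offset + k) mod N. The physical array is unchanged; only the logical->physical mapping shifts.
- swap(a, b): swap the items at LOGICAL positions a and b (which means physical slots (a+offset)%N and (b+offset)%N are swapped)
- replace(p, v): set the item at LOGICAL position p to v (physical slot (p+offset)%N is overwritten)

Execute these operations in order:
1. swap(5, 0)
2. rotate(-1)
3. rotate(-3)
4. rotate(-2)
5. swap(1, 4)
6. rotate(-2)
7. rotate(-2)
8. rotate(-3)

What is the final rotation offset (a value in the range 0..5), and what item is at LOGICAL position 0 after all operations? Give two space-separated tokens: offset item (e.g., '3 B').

Answer: 5 A

Derivation:
After op 1 (swap(5, 0)): offset=0, physical=[F,B,C,D,E,A], logical=[F,B,C,D,E,A]
After op 2 (rotate(-1)): offset=5, physical=[F,B,C,D,E,A], logical=[A,F,B,C,D,E]
After op 3 (rotate(-3)): offset=2, physical=[F,B,C,D,E,A], logical=[C,D,E,A,F,B]
After op 4 (rotate(-2)): offset=0, physical=[F,B,C,D,E,A], logical=[F,B,C,D,E,A]
After op 5 (swap(1, 4)): offset=0, physical=[F,E,C,D,B,A], logical=[F,E,C,D,B,A]
After op 6 (rotate(-2)): offset=4, physical=[F,E,C,D,B,A], logical=[B,A,F,E,C,D]
After op 7 (rotate(-2)): offset=2, physical=[F,E,C,D,B,A], logical=[C,D,B,A,F,E]
After op 8 (rotate(-3)): offset=5, physical=[F,E,C,D,B,A], logical=[A,F,E,C,D,B]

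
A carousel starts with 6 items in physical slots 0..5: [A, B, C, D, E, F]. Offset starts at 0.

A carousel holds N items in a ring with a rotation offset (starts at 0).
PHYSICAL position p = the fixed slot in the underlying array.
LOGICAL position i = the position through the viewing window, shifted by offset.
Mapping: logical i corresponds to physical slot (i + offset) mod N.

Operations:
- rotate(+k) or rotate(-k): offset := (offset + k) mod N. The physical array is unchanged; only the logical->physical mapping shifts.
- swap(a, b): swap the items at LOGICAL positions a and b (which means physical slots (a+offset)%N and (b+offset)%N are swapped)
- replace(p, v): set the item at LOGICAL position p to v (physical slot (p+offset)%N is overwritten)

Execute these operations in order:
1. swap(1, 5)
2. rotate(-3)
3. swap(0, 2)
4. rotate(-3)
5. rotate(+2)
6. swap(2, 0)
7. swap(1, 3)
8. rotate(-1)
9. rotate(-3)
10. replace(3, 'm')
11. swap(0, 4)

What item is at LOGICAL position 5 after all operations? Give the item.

Answer: D

Derivation:
After op 1 (swap(1, 5)): offset=0, physical=[A,F,C,D,E,B], logical=[A,F,C,D,E,B]
After op 2 (rotate(-3)): offset=3, physical=[A,F,C,D,E,B], logical=[D,E,B,A,F,C]
After op 3 (swap(0, 2)): offset=3, physical=[A,F,C,B,E,D], logical=[B,E,D,A,F,C]
After op 4 (rotate(-3)): offset=0, physical=[A,F,C,B,E,D], logical=[A,F,C,B,E,D]
After op 5 (rotate(+2)): offset=2, physical=[A,F,C,B,E,D], logical=[C,B,E,D,A,F]
After op 6 (swap(2, 0)): offset=2, physical=[A,F,E,B,C,D], logical=[E,B,C,D,A,F]
After op 7 (swap(1, 3)): offset=2, physical=[A,F,E,D,C,B], logical=[E,D,C,B,A,F]
After op 8 (rotate(-1)): offset=1, physical=[A,F,E,D,C,B], logical=[F,E,D,C,B,A]
After op 9 (rotate(-3)): offset=4, physical=[A,F,E,D,C,B], logical=[C,B,A,F,E,D]
After op 10 (replace(3, 'm')): offset=4, physical=[A,m,E,D,C,B], logical=[C,B,A,m,E,D]
After op 11 (swap(0, 4)): offset=4, physical=[A,m,C,D,E,B], logical=[E,B,A,m,C,D]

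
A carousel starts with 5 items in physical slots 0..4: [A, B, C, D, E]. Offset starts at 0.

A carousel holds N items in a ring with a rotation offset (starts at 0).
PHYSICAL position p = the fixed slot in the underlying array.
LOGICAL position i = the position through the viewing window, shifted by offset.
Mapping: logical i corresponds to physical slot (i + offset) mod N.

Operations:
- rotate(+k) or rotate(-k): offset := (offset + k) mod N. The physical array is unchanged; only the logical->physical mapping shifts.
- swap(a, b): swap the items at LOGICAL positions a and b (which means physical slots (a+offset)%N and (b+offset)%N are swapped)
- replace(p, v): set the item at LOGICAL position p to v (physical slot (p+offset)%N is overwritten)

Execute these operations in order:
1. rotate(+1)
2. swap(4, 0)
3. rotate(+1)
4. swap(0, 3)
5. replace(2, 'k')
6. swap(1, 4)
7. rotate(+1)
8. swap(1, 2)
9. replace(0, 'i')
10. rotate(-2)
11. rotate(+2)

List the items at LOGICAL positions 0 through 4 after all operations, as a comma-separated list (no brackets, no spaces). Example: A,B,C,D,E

Answer: i,C,k,D,B

Derivation:
After op 1 (rotate(+1)): offset=1, physical=[A,B,C,D,E], logical=[B,C,D,E,A]
After op 2 (swap(4, 0)): offset=1, physical=[B,A,C,D,E], logical=[A,C,D,E,B]
After op 3 (rotate(+1)): offset=2, physical=[B,A,C,D,E], logical=[C,D,E,B,A]
After op 4 (swap(0, 3)): offset=2, physical=[C,A,B,D,E], logical=[B,D,E,C,A]
After op 5 (replace(2, 'k')): offset=2, physical=[C,A,B,D,k], logical=[B,D,k,C,A]
After op 6 (swap(1, 4)): offset=2, physical=[C,D,B,A,k], logical=[B,A,k,C,D]
After op 7 (rotate(+1)): offset=3, physical=[C,D,B,A,k], logical=[A,k,C,D,B]
After op 8 (swap(1, 2)): offset=3, physical=[k,D,B,A,C], logical=[A,C,k,D,B]
After op 9 (replace(0, 'i')): offset=3, physical=[k,D,B,i,C], logical=[i,C,k,D,B]
After op 10 (rotate(-2)): offset=1, physical=[k,D,B,i,C], logical=[D,B,i,C,k]
After op 11 (rotate(+2)): offset=3, physical=[k,D,B,i,C], logical=[i,C,k,D,B]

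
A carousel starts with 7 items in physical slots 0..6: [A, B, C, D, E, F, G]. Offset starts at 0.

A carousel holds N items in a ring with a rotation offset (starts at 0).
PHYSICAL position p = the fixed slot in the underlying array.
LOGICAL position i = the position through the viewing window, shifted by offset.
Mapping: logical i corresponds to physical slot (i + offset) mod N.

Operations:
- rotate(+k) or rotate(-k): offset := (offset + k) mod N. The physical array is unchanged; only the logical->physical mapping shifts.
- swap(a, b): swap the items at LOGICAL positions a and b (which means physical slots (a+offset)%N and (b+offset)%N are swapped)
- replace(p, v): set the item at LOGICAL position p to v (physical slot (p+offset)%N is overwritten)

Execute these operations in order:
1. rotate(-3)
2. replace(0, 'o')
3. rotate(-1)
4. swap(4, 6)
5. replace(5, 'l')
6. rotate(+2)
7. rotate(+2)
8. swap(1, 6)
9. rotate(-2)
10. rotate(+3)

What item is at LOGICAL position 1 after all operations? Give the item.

Answer: A

Derivation:
After op 1 (rotate(-3)): offset=4, physical=[A,B,C,D,E,F,G], logical=[E,F,G,A,B,C,D]
After op 2 (replace(0, 'o')): offset=4, physical=[A,B,C,D,o,F,G], logical=[o,F,G,A,B,C,D]
After op 3 (rotate(-1)): offset=3, physical=[A,B,C,D,o,F,G], logical=[D,o,F,G,A,B,C]
After op 4 (swap(4, 6)): offset=3, physical=[C,B,A,D,o,F,G], logical=[D,o,F,G,C,B,A]
After op 5 (replace(5, 'l')): offset=3, physical=[C,l,A,D,o,F,G], logical=[D,o,F,G,C,l,A]
After op 6 (rotate(+2)): offset=5, physical=[C,l,A,D,o,F,G], logical=[F,G,C,l,A,D,o]
After op 7 (rotate(+2)): offset=0, physical=[C,l,A,D,o,F,G], logical=[C,l,A,D,o,F,G]
After op 8 (swap(1, 6)): offset=0, physical=[C,G,A,D,o,F,l], logical=[C,G,A,D,o,F,l]
After op 9 (rotate(-2)): offset=5, physical=[C,G,A,D,o,F,l], logical=[F,l,C,G,A,D,o]
After op 10 (rotate(+3)): offset=1, physical=[C,G,A,D,o,F,l], logical=[G,A,D,o,F,l,C]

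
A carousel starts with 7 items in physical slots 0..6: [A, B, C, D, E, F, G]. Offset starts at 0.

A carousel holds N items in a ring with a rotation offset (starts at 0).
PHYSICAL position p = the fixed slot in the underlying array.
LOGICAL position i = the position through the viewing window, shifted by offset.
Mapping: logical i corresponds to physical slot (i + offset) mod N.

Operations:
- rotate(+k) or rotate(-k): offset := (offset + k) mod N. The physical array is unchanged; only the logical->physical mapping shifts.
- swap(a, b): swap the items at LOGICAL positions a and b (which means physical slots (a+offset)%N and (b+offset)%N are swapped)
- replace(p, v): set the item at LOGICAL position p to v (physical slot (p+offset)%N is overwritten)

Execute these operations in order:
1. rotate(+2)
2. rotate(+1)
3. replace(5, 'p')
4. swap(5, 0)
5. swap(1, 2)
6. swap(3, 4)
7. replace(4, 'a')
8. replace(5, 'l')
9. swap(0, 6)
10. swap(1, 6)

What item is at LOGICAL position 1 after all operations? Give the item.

Answer: p

Derivation:
After op 1 (rotate(+2)): offset=2, physical=[A,B,C,D,E,F,G], logical=[C,D,E,F,G,A,B]
After op 2 (rotate(+1)): offset=3, physical=[A,B,C,D,E,F,G], logical=[D,E,F,G,A,B,C]
After op 3 (replace(5, 'p')): offset=3, physical=[A,p,C,D,E,F,G], logical=[D,E,F,G,A,p,C]
After op 4 (swap(5, 0)): offset=3, physical=[A,D,C,p,E,F,G], logical=[p,E,F,G,A,D,C]
After op 5 (swap(1, 2)): offset=3, physical=[A,D,C,p,F,E,G], logical=[p,F,E,G,A,D,C]
After op 6 (swap(3, 4)): offset=3, physical=[G,D,C,p,F,E,A], logical=[p,F,E,A,G,D,C]
After op 7 (replace(4, 'a')): offset=3, physical=[a,D,C,p,F,E,A], logical=[p,F,E,A,a,D,C]
After op 8 (replace(5, 'l')): offset=3, physical=[a,l,C,p,F,E,A], logical=[p,F,E,A,a,l,C]
After op 9 (swap(0, 6)): offset=3, physical=[a,l,p,C,F,E,A], logical=[C,F,E,A,a,l,p]
After op 10 (swap(1, 6)): offset=3, physical=[a,l,F,C,p,E,A], logical=[C,p,E,A,a,l,F]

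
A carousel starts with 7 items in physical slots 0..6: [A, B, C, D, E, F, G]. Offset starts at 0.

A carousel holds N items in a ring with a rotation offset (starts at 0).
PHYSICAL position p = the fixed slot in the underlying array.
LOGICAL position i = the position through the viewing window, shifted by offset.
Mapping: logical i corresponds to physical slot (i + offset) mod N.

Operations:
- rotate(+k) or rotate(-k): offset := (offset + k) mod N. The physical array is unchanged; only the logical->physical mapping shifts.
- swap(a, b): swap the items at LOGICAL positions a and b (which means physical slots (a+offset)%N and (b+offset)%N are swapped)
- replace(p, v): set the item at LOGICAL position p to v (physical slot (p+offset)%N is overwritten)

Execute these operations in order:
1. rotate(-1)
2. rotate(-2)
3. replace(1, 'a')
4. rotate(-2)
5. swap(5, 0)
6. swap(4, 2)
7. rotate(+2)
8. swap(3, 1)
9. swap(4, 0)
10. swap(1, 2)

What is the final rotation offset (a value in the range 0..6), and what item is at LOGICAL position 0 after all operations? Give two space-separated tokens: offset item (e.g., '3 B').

Answer: 4 B

Derivation:
After op 1 (rotate(-1)): offset=6, physical=[A,B,C,D,E,F,G], logical=[G,A,B,C,D,E,F]
After op 2 (rotate(-2)): offset=4, physical=[A,B,C,D,E,F,G], logical=[E,F,G,A,B,C,D]
After op 3 (replace(1, 'a')): offset=4, physical=[A,B,C,D,E,a,G], logical=[E,a,G,A,B,C,D]
After op 4 (rotate(-2)): offset=2, physical=[A,B,C,D,E,a,G], logical=[C,D,E,a,G,A,B]
After op 5 (swap(5, 0)): offset=2, physical=[C,B,A,D,E,a,G], logical=[A,D,E,a,G,C,B]
After op 6 (swap(4, 2)): offset=2, physical=[C,B,A,D,G,a,E], logical=[A,D,G,a,E,C,B]
After op 7 (rotate(+2)): offset=4, physical=[C,B,A,D,G,a,E], logical=[G,a,E,C,B,A,D]
After op 8 (swap(3, 1)): offset=4, physical=[a,B,A,D,G,C,E], logical=[G,C,E,a,B,A,D]
After op 9 (swap(4, 0)): offset=4, physical=[a,G,A,D,B,C,E], logical=[B,C,E,a,G,A,D]
After op 10 (swap(1, 2)): offset=4, physical=[a,G,A,D,B,E,C], logical=[B,E,C,a,G,A,D]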